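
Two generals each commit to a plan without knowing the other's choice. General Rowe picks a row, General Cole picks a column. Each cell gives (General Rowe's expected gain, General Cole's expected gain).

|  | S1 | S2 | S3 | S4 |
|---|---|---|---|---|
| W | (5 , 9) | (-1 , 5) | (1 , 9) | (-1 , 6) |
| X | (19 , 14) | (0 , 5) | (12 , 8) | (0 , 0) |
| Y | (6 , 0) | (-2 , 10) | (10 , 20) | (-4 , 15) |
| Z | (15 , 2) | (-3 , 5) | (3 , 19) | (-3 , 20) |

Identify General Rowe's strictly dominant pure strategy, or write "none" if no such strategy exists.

X vs W: S1: 19>5, S2: 0>-1, S3: 12>1, S4: 0>-1.
X vs Y: S1: 19>6, S2: 0>-2, S3: 12>10, S4: 0>-4.
X vs Z: S1: 19>15, S2: 0>-3, S3: 12>3, S4: 0>-3.
X strictly beats every other strategy against every opponent action, so it is strictly dominant.

X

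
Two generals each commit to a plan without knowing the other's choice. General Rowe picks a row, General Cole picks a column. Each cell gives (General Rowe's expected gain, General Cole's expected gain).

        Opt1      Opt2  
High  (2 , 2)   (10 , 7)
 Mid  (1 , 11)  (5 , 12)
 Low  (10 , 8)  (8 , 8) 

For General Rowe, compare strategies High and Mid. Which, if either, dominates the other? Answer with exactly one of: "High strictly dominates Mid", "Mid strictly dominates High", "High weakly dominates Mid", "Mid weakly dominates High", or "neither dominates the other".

High's payoffs vs Mid's, by General Cole's action — Opt1: 2>1, Opt2: 10>5.
High gives a strictly higher payoff against each choice by General Cole, so High strictly dominates Mid.

High strictly dominates Mid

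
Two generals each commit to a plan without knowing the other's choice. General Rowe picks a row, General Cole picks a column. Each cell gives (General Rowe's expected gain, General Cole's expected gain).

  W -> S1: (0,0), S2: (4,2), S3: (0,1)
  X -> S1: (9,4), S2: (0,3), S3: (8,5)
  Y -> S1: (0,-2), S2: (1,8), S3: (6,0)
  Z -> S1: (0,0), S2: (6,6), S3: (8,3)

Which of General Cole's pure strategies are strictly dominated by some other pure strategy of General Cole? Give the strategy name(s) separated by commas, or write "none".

S1

S3 strictly dominates S1 — W: 1>0, X: 5>4, Y: 0>-2, Z: 3>0.
S2: no other strategy beats it everywhere (S1 at W (2>0); S3 at W (2>1)).
S3: no other strategy beats it everywhere (S1 at W (1>0); S2 at X (5>3)).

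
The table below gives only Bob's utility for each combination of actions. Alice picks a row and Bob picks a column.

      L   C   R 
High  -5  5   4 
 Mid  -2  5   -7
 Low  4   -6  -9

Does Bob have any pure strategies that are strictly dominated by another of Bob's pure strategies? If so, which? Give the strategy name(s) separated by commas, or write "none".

L is not dominated — it holds its own against C at Low (4>-6); R at Mid (-2>-7).
C is not dominated — it holds its own against L at High (5>-5); R at High (5>4).
R is strictly dominated by C (High: 5>4, Mid: 5>-7, Low: -6>-9).

R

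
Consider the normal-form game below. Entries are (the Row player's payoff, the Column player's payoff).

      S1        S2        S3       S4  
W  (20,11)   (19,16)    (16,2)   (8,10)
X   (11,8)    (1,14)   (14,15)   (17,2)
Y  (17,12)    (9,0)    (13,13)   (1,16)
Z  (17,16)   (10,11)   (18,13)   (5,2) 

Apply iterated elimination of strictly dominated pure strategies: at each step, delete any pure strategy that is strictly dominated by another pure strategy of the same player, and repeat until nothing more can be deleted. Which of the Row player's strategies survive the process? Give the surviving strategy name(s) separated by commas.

Row Y is eliminated: W beats it against every remaining column (S1: 20>17, S2: 19>9, S3: 16>13, S4: 8>1).
For the Column player, S1 strictly dominates S4 on the remaining rows (W: 11>10, X: 8>2, Z: 16>2); eliminate S4.
The Row player's strategy X is strictly dominated by W (S1: 20>11, S2: 19>1, S3: 16>14) and is removed.
Column S3 is eliminated: S1 beats it against every remaining row (W: 11>2, Z: 16>13).
The Row player's strategy Z is strictly dominated by W (S1: 20>17, S2: 19>10) and is removed.
The Column player's strategy S1 is strictly dominated by S2 (W: 16>11) and is removed.
Among the remaining strategies, none is strictly dominated by another pure strategy of the same player, so the elimination stops.
Surviving strategies — the Row player: {W}; the Column player: {S2}.

W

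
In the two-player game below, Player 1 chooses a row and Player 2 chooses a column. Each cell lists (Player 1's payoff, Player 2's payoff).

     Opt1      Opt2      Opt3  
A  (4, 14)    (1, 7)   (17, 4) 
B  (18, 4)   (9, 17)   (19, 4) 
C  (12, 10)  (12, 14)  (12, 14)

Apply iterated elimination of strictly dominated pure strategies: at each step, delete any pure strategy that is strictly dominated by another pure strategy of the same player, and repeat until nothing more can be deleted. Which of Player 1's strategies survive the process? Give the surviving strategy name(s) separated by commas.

Row A is eliminated: B beats it against every remaining column (Opt1: 18>4, Opt2: 9>1, Opt3: 19>17).
Player 2's strategy Opt1 is strictly dominated by Opt2 (B: 17>4, C: 14>10) and is removed.
Among the remaining strategies, none is strictly dominated by another pure strategy of the same player, so the elimination stops.
Surviving strategies — Player 1: {B, C}; Player 2: {Opt2, Opt3}.

B, C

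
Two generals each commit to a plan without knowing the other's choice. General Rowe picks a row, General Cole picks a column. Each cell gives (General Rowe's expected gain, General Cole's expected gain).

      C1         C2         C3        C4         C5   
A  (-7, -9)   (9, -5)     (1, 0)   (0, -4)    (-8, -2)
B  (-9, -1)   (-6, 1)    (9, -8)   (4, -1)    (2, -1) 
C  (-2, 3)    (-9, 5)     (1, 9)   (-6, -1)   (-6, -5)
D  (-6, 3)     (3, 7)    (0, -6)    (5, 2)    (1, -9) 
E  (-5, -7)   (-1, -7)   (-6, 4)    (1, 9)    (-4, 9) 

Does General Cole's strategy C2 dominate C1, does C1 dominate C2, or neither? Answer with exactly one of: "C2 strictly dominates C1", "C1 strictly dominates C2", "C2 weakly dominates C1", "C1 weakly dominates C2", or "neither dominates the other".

C2 weakly dominates C1

C2's payoffs vs C1's, by General Rowe's action — A: -5>-9, B: 1>-1, C: 5>3, D: 7>3, E: -7=-7.
C2 is at least as good everywhere and strictly better somewhere (tied only at E), so C2 weakly but not strictly dominates C1.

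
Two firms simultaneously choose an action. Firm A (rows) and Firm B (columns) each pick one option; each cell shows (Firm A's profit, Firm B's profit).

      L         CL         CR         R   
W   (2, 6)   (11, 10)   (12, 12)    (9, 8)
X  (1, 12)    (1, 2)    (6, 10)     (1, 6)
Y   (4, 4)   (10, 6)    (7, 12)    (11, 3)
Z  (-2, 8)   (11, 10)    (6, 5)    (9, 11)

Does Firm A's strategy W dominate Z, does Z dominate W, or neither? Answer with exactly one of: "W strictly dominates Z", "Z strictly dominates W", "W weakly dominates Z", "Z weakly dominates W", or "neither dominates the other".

Compare W to Z across every action of Firm B: L: 2>-2, CL: 11=11, CR: 12>6, R: 9=9.
W is at least as good everywhere and strictly better somewhere (tied only at CL, R), so W weakly but not strictly dominates Z.

W weakly dominates Z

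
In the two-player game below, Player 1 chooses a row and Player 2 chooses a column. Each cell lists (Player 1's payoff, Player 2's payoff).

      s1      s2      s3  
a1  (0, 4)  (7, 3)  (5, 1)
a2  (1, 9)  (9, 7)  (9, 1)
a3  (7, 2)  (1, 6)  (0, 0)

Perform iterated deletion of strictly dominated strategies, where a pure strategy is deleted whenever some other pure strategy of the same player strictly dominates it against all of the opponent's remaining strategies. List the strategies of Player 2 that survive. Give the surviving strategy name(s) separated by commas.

s1, s2

Row a1 is eliminated: a2 beats it against every remaining column (s1: 1>0, s2: 9>7, s3: 9>5).
Column s3 is eliminated: s1 beats it against every remaining row (a2: 9>1, a3: 2>0).
Among the remaining strategies, none is strictly dominated by another pure strategy of the same player, so the elimination stops.
Surviving strategies — Player 1: {a2, a3}; Player 2: {s1, s2}.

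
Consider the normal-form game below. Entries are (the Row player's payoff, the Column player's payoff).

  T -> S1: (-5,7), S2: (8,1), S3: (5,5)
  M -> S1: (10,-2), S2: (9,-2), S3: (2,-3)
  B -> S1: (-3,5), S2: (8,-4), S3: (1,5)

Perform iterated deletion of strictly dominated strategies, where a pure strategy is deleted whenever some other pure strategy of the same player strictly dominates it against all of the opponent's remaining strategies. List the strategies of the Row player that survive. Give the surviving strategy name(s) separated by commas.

M

The Row player's strategy B is strictly dominated by M (S1: 10>-3, S2: 9>8, S3: 2>1) and is removed.
Column S3 is eliminated: S1 beats it against every remaining row (T: 7>5, M: -2>-3).
The Row player's strategy T is strictly dominated by M (S1: 10>-5, S2: 9>8) and is removed.
Among the remaining strategies, none is strictly dominated by another pure strategy of the same player, so the elimination stops.
Surviving strategies — the Row player: {M}; the Column player: {S1, S2}.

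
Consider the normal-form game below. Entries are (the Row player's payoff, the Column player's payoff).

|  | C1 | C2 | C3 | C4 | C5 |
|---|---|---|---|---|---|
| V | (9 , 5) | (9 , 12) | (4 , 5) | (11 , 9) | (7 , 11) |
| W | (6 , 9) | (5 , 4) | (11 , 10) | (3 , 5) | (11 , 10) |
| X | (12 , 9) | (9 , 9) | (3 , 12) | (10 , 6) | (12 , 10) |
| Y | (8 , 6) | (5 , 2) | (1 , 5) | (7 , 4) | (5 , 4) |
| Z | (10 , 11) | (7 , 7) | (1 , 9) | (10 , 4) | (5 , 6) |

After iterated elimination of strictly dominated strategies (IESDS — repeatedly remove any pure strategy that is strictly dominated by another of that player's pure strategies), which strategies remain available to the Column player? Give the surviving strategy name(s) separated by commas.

For the Row player, V strictly dominates Y on the remaining columns (C1: 9>8, C2: 9>5, C3: 4>1, C4: 11>7, C5: 7>5); eliminate Y.
Column C4 is eliminated: C5 beats it against every remaining row (V: 11>9, W: 10>5, X: 10>6, Z: 6>4).
The Row player's strategy Z is strictly dominated by X (C1: 12>10, C2: 9>7, C3: 3>1, C5: 12>5) and is removed.
Column C1 is eliminated: C5 beats it against every remaining row (V: 11>5, W: 10>9, X: 10>9).
Among the remaining strategies, none is strictly dominated by another pure strategy of the same player, so the elimination stops.
Surviving strategies — the Row player: {V, W, X}; the Column player: {C2, C3, C5}.

C2, C3, C5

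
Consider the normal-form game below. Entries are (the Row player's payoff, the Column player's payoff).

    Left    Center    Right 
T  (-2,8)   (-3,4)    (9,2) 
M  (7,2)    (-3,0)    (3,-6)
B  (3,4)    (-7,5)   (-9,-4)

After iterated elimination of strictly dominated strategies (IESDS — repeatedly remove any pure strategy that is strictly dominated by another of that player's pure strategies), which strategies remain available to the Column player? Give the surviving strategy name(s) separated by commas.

Row B is eliminated: M beats it against every remaining column (Left: 7>3, Center: -3>-7, Right: 3>-9).
The Column player's strategy Center is strictly dominated by Left (T: 8>4, M: 2>0) and is removed.
The Column player's strategy Right is strictly dominated by Left (T: 8>2, M: 2>-6) and is removed.
For the Row player, M strictly dominates T on the remaining columns (Left: 7>-2); eliminate T.
Among the remaining strategies, none is strictly dominated by another pure strategy of the same player, so the elimination stops.
Surviving strategies — the Row player: {M}; the Column player: {Left}.

Left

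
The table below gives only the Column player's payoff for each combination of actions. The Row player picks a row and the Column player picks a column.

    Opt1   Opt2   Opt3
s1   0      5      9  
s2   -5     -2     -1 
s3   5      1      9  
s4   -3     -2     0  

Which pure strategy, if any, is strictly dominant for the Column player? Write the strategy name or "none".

Opt3

Opt3 vs Opt1: s1: 9>0, s2: -1>-5, s3: 9>5, s4: 0>-3.
Opt3 vs Opt2: s1: 9>5, s2: -1>-2, s3: 9>1, s4: 0>-2.
Opt3 strictly beats every other strategy against every opponent action, so it is strictly dominant.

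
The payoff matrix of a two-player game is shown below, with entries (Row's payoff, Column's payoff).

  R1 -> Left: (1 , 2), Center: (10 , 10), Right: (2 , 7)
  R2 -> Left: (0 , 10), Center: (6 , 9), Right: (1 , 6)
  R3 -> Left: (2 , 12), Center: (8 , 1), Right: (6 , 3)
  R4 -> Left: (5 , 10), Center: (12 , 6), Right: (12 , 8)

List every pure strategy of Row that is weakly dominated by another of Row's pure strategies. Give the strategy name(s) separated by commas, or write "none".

R1, R2, R3

R4 weakly dominates R1 — Left: 5>1, Center: 12>10, Right: 12>2.
R2 is weakly dominated by R1 (Left: 1>0, Center: 10>6, Right: 2>1).
R4 weakly dominates R3 — Left: 5>2, Center: 12>8, Right: 12>6.
R4: no other strategy beats it everywhere (R1 at Left (5>1); R2 at Left (5>0); R3 at Left (5>2)).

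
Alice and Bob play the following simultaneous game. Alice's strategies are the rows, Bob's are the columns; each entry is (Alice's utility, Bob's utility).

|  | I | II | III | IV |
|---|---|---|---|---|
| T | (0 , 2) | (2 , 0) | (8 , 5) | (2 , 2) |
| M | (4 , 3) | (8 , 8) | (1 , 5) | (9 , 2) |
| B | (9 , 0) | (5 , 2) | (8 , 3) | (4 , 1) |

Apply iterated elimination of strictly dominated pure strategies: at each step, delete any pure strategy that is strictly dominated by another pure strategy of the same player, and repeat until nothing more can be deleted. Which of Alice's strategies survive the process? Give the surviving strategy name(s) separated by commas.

T, M, B

Bob's strategy I is strictly dominated by III (T: 5>2, M: 5>3, B: 3>0) and is removed.
Bob's strategy IV is strictly dominated by III (T: 5>2, M: 5>2, B: 3>1) and is removed.
Among the remaining strategies, none is strictly dominated by another pure strategy of the same player, so the elimination stops.
Surviving strategies — Alice: {T, M, B}; Bob: {II, III}.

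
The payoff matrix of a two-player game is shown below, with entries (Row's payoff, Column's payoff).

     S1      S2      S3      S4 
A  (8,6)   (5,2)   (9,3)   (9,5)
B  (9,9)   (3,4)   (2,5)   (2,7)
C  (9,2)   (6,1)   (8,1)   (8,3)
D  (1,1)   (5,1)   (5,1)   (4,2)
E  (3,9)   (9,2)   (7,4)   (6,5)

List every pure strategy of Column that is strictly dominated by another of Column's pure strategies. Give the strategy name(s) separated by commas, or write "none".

S1: no other strategy beats it everywhere (S2 at A (6>2); S3 at A (6>3); S4 at A (6>5)).
S4 strictly dominates S2 — A: 5>2, B: 7>4, C: 3>1, D: 2>1, E: 5>2.
S3 is strictly dominated by S4 (A: 5>3, B: 7>5, C: 3>1, D: 2>1, E: 5>4).
S4 is not dominated — it holds its own against S1 at C (3>2); S2 at A (5>2); S3 at A (5>3).

S2, S3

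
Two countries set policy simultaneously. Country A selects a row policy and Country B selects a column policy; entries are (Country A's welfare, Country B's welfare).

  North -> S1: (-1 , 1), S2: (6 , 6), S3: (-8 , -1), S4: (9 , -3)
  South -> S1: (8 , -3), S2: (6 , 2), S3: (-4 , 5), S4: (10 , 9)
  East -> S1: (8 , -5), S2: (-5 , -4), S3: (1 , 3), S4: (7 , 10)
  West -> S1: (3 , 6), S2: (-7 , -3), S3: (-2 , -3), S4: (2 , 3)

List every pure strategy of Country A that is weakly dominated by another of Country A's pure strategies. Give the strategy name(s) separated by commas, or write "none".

North, West

North: dominated, since South does at least as well everywhere (S1: 8>-1, S2: 6=6, S3: -4>-8, S4: 10>9).
South: no other strategy beats it everywhere (North at S1 (8>-1); East at S2 (6>-5); West at S1 (8>3)).
Nothing dominates East: North at S1 (8>-1); South at S3 (1>-4); West at S1 (8>3).
West: dominated, since East does at least as well everywhere (S1: 8>3, S2: -5>-7, S3: 1>-2, S4: 7>2).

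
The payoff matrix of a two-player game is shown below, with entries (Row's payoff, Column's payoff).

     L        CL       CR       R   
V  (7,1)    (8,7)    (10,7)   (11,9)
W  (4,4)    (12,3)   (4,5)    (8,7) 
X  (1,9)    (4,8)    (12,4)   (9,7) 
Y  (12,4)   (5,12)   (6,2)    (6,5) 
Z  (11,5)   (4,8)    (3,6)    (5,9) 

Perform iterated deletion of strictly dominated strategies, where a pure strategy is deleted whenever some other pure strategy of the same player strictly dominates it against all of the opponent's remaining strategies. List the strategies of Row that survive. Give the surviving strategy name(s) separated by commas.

V

Row Z is eliminated: Y beats it against every remaining column (L: 12>11, CL: 5>4, CR: 6>3, R: 6>5).
Column CR is eliminated: R beats it against every remaining row (V: 9>7, W: 7>5, X: 7>4, Y: 5>2).
Row's strategy X is strictly dominated by V (L: 7>1, CL: 8>4, R: 11>9) and is removed.
For Column, R strictly dominates L on the remaining rows (V: 9>1, W: 7>4, Y: 5>4); eliminate L.
For Row, V strictly dominates Y on the remaining columns (CL: 8>5, R: 11>6); eliminate Y.
Column's strategy CL is strictly dominated by R (V: 9>7, W: 7>3) and is removed.
For Row, V strictly dominates W on the remaining columns (R: 11>8); eliminate W.
Among the remaining strategies, none is strictly dominated by another pure strategy of the same player, so the elimination stops.
Surviving strategies — Row: {V}; Column: {R}.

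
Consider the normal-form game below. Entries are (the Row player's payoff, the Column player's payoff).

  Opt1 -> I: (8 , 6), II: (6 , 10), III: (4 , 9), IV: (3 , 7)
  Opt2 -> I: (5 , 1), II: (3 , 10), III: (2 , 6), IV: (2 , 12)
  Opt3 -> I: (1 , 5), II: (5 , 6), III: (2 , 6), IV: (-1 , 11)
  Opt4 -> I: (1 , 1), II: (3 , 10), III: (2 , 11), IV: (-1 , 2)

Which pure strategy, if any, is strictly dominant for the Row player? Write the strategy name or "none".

Opt1

Opt1 vs Opt2: I: 8>5, II: 6>3, III: 4>2, IV: 3>2.
Opt1 vs Opt3: I: 8>1, II: 6>5, III: 4>2, IV: 3>-1.
Opt1 vs Opt4: I: 8>1, II: 6>3, III: 4>2, IV: 3>-1.
Opt1 strictly beats every other strategy against every opponent action, so it is strictly dominant.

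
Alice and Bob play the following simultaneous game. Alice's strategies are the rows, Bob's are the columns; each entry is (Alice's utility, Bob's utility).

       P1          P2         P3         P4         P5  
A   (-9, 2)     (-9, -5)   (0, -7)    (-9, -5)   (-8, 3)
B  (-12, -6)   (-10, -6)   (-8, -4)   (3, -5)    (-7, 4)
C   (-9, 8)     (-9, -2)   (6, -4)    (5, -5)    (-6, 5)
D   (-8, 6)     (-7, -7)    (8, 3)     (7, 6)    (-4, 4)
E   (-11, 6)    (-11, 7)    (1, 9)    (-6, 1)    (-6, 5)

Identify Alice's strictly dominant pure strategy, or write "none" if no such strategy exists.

D vs A: P1: -8>-9, P2: -7>-9, P3: 8>0, P4: 7>-9, P5: -4>-8.
D vs B: P1: -8>-12, P2: -7>-10, P3: 8>-8, P4: 7>3, P5: -4>-7.
D vs C: P1: -8>-9, P2: -7>-9, P3: 8>6, P4: 7>5, P5: -4>-6.
D vs E: P1: -8>-11, P2: -7>-11, P3: 8>1, P4: 7>-6, P5: -4>-6.
D strictly beats every other strategy against every opponent action, so it is strictly dominant.

D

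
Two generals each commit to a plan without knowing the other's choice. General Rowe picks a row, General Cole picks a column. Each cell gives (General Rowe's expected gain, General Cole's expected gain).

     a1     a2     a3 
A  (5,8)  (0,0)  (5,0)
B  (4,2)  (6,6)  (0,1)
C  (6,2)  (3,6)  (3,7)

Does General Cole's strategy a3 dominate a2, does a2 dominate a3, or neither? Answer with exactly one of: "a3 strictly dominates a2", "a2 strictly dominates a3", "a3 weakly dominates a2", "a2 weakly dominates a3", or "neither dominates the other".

neither dominates the other

Compare a3 to a2 across every action of General Rowe: A: 0=0, B: 1<6, C: 7>6.
a3 does better at C but worse at B; neither strategy dominates the other.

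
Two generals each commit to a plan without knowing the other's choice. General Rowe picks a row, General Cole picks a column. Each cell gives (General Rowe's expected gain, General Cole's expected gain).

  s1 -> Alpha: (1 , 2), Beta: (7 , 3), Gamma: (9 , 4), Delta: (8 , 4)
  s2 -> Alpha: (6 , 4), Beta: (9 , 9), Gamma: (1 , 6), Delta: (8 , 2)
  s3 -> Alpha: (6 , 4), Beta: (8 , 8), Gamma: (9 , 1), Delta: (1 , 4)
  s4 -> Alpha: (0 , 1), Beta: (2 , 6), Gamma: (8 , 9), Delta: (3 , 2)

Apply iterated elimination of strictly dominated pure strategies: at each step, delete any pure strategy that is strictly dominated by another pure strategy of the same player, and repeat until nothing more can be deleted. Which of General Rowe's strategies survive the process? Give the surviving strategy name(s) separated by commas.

s1, s2, s3

For General Rowe, s1 strictly dominates s4 on the remaining columns (Alpha: 1>0, Beta: 7>2, Gamma: 9>8, Delta: 8>3); eliminate s4.
General Cole's strategy Alpha is strictly dominated by Beta (s1: 3>2, s2: 9>4, s3: 8>4) and is removed.
Among the remaining strategies, none is strictly dominated by another pure strategy of the same player, so the elimination stops.
Surviving strategies — General Rowe: {s1, s2, s3}; General Cole: {Beta, Gamma, Delta}.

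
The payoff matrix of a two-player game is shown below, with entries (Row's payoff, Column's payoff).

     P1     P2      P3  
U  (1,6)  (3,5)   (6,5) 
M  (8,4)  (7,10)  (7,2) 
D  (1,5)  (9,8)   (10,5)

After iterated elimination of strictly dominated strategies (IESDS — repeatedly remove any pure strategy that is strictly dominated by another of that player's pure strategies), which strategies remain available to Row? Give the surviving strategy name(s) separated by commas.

Row U is eliminated: M beats it against every remaining column (P1: 8>1, P2: 7>3, P3: 7>6).
Column P1 is eliminated: P2 beats it against every remaining row (M: 10>4, D: 8>5).
Row M is eliminated: D beats it against every remaining column (P2: 9>7, P3: 10>7).
Column P3 is eliminated: P2 beats it against every remaining row (D: 8>5).
Among the remaining strategies, none is strictly dominated by another pure strategy of the same player, so the elimination stops.
Surviving strategies — Row: {D}; Column: {P2}.

D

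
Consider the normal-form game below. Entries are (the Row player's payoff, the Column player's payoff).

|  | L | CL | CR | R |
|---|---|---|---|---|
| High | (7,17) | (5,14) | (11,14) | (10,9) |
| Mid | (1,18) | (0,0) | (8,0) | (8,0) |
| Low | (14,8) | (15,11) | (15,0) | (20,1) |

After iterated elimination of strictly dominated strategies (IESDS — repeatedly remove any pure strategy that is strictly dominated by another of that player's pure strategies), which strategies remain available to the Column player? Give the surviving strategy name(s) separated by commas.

CL

Row High is eliminated: Low beats it against every remaining column (L: 14>7, CL: 15>5, CR: 15>11, R: 20>10).
For the Row player, Low strictly dominates Mid on the remaining columns (L: 14>1, CL: 15>0, CR: 15>8, R: 20>8); eliminate Mid.
The Column player's strategy L is strictly dominated by CL (Low: 11>8) and is removed.
Column CR is eliminated: CL beats it against every remaining row (Low: 11>0).
Column R is eliminated: CL beats it against every remaining row (Low: 11>1).
Among the remaining strategies, none is strictly dominated by another pure strategy of the same player, so the elimination stops.
Surviving strategies — the Row player: {Low}; the Column player: {CL}.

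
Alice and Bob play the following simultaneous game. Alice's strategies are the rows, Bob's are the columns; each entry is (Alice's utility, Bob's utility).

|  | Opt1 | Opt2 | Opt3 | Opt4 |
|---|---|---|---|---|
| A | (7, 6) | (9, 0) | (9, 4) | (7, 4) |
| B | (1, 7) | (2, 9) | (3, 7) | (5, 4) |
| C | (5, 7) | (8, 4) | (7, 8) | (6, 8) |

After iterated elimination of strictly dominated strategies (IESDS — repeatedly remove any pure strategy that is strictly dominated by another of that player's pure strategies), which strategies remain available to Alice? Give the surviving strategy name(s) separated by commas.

Alice's strategy B is strictly dominated by A (Opt1: 7>1, Opt2: 9>2, Opt3: 9>3, Opt4: 7>5) and is removed.
Alice's strategy C is strictly dominated by A (Opt1: 7>5, Opt2: 9>8, Opt3: 9>7, Opt4: 7>6) and is removed.
Bob's strategy Opt2 is strictly dominated by Opt1 (A: 6>0) and is removed.
Bob's strategy Opt3 is strictly dominated by Opt1 (A: 6>4) and is removed.
Bob's strategy Opt4 is strictly dominated by Opt1 (A: 6>4) and is removed.
Among the remaining strategies, none is strictly dominated by another pure strategy of the same player, so the elimination stops.
Surviving strategies — Alice: {A}; Bob: {Opt1}.

A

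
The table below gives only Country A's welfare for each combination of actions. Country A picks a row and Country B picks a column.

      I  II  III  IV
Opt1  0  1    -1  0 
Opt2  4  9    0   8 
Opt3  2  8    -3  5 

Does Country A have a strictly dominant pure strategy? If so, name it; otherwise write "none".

Opt2 vs Opt1: I: 4>0, II: 9>1, III: 0>-1, IV: 8>0.
Opt2 vs Opt3: I: 4>2, II: 9>8, III: 0>-3, IV: 8>5.
Opt2 strictly beats every other strategy against every opponent action, so it is strictly dominant.

Opt2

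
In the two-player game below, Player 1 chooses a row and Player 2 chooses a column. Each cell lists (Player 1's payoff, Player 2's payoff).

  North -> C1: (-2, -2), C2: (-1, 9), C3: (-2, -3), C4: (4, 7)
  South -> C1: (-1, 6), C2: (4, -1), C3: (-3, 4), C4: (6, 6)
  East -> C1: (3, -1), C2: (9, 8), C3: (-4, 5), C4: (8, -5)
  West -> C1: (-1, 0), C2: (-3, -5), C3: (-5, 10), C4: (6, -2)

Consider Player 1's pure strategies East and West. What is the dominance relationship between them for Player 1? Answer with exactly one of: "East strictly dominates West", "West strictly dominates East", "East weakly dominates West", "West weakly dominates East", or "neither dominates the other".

East strictly dominates West

East's payoffs vs West's, by Player 2's action — C1: 3>-1, C2: 9>-3, C3: -4>-5, C4: 8>6.
East gives a strictly higher payoff against every action of Player 2, so East strictly dominates West.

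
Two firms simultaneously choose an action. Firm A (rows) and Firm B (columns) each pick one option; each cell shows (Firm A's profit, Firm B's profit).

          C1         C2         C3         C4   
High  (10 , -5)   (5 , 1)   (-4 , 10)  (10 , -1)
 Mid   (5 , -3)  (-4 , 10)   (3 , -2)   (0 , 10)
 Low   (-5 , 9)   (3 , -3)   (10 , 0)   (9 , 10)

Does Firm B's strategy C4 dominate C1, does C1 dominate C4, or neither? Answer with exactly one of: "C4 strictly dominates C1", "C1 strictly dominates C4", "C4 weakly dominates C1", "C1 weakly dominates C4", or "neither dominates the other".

C4's payoffs vs C1's, by Firm A's action — High: -1>-5, Mid: 10>-3, Low: 10>9.
C4 gives a strictly higher payoff against each choice by Firm A, so C4 strictly dominates C1.

C4 strictly dominates C1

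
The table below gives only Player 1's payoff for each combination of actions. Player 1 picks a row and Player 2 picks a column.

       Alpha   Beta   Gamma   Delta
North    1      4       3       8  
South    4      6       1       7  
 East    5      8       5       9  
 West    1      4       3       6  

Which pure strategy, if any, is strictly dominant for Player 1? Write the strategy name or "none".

East vs North: Alpha: 5>1, Beta: 8>4, Gamma: 5>3, Delta: 9>8.
East vs South: Alpha: 5>4, Beta: 8>6, Gamma: 5>1, Delta: 9>7.
East vs West: Alpha: 5>1, Beta: 8>4, Gamma: 5>3, Delta: 9>6.
East strictly beats every other strategy against every opponent action, so it is strictly dominant.

East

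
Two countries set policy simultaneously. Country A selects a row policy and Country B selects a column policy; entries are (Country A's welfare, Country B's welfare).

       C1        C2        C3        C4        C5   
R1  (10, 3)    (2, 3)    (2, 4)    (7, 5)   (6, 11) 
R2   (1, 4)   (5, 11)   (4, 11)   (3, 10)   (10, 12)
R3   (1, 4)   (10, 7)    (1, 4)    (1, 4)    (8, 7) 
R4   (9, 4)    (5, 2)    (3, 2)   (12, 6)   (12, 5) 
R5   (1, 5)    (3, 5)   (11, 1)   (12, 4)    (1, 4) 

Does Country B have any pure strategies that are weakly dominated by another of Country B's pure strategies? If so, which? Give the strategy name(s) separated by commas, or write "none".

Nothing dominates C1: C2 at R4 (4>2); C3 at R4 (4>2); C4 at R5 (5>4); C5 at R5 (5>4).
Nothing dominates C2: C1 at R2 (11>4); C3 at R3 (7>4); C4 at R2 (11>10); C5 at R5 (5>4).
C5 weakly dominates C3 — R1: 11>4, R2: 12>11, R3: 7>4, R4: 5>2, R5: 4>1.
C4 is not dominated — it holds its own against C1 at R1 (5>3); C2 at R1 (5>3); C3 at R1 (5>4); C5 at R4 (6>5).
C5: no other strategy beats it everywhere (C1 at R1 (11>3); C2 at R1 (11>3); C3 at R1 (11>4); C4 at R1 (11>5)).

C3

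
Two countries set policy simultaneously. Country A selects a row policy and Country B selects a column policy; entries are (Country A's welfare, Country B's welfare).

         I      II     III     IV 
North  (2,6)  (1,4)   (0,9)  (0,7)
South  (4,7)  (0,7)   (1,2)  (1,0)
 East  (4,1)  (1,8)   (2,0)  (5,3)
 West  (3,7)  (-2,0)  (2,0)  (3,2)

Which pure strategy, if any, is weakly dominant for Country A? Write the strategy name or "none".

East

East vs North: I: 4>2, II: 1=1, III: 2>0, IV: 5>0.
East vs South: I: 4=4, II: 1>0, III: 2>1, IV: 5>1.
East vs West: I: 4>3, II: 1>-2, III: 2=2, IV: 5>3.
East is at least as good as every other strategy against every opponent action, so it is weakly dominant.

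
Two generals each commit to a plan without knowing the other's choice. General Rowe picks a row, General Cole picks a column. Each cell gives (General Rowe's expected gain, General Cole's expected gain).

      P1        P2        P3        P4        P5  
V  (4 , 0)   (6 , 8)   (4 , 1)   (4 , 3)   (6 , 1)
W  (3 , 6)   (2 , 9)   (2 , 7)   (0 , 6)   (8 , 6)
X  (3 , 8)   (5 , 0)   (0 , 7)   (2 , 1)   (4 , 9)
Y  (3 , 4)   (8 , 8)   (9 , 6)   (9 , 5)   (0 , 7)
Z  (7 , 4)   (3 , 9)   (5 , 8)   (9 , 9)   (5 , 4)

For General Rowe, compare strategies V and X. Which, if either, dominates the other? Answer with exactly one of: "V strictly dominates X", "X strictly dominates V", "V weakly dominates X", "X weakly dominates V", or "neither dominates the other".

V's payoffs vs X's, by General Cole's action — P1: 4>3, P2: 6>5, P3: 4>0, P4: 4>2, P5: 6>4.
V gives a strictly higher payoff against every action of General Cole, so V strictly dominates X.

V strictly dominates X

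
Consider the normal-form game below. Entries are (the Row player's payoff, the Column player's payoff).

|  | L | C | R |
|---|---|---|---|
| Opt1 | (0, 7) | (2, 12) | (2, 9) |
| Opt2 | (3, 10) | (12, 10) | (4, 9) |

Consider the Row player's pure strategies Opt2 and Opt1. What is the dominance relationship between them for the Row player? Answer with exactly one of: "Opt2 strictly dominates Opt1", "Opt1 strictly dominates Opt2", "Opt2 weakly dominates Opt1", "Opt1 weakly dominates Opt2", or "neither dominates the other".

Opt2 strictly dominates Opt1

Opt2's payoffs vs Opt1's, by the Column player's action — L: 3>0, C: 12>2, R: 4>2.
Every comparison favours Opt2, so Opt2 strictly dominates Opt1.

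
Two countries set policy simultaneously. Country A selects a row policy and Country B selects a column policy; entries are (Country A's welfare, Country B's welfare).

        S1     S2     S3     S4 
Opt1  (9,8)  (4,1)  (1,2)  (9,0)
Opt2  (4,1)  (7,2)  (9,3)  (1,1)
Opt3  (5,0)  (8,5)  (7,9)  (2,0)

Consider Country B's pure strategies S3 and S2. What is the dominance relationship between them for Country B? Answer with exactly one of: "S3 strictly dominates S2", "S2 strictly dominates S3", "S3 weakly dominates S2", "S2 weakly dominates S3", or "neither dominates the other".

S3's payoffs vs S2's, by Country A's action — Opt1: 2>1, Opt2: 3>2, Opt3: 9>5.
S3 gives a strictly higher payoff against each choice by Country A, so S3 strictly dominates S2.

S3 strictly dominates S2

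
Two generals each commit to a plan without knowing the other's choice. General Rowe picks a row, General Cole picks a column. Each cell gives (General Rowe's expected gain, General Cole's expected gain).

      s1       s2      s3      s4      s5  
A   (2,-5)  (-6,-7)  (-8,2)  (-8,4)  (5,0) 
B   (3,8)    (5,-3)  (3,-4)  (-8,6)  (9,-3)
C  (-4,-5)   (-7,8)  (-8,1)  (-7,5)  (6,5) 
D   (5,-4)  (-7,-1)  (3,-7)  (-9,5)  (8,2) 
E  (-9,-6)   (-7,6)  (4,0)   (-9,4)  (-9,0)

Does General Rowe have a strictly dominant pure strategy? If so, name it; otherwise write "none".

none

A fails to dominate B at s1 (2<3).
B fails to dominate A at s4 (-8=-8).
C fails to dominate A at s1 (-4<2).
D fails to dominate A at s2 (-7<-6).
E fails to dominate A at s1 (-9<2).
No single strategy dominates all the others.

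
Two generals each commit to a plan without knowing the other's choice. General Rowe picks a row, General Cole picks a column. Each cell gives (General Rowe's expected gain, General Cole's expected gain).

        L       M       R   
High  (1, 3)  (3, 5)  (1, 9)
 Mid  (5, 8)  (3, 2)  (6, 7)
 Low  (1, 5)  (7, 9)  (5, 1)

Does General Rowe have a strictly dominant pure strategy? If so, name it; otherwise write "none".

none

High fails to dominate Mid at L (1<5).
Mid fails to dominate High at M (3=3).
Low fails to dominate High at L (1=1).
No single strategy dominates all the others.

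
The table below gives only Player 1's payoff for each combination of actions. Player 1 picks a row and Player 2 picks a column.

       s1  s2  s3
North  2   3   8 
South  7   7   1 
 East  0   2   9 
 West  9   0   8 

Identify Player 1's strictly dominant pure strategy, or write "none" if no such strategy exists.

North fails to dominate South at s1 (2<7).
South fails to dominate North at s3 (1<8).
East fails to dominate North at s1 (0<2).
West fails to dominate North at s2 (0<3).
No single strategy dominates all the others.

none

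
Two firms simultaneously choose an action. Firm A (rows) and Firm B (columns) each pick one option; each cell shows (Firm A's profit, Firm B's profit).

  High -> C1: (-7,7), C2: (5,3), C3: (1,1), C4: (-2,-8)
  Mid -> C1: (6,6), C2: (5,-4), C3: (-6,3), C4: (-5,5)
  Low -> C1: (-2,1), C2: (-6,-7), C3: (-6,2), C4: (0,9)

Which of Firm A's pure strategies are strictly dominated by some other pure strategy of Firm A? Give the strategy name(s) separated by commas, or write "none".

none

Nothing dominates High: Mid at C2 (5=5); Low at C2 (5>-6).
Mid is not dominated — it holds its own against High at C1 (6>-7); Low at C1 (6>-2).
Low: no other strategy beats it everywhere (High at C1 (-2>-7); Mid at C3 (-6=-6)).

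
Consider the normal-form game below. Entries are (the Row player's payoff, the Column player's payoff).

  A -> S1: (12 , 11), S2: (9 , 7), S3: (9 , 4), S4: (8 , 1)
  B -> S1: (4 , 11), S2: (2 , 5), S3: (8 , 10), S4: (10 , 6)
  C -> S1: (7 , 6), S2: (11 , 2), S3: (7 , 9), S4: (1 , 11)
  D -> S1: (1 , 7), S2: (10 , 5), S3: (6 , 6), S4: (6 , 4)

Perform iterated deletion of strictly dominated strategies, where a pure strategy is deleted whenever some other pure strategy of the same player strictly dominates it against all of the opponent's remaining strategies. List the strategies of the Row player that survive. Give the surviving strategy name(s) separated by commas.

The Column player's strategy S2 is strictly dominated by S1 (A: 11>7, B: 11>5, C: 6>2, D: 7>5) and is removed.
The Row player's strategy C is strictly dominated by A (S1: 12>7, S3: 9>7, S4: 8>1) and is removed.
The Row player's strategy D is strictly dominated by A (S1: 12>1, S3: 9>6, S4: 8>6) and is removed.
Column S3 is eliminated: S1 beats it against every remaining row (A: 11>4, B: 11>10).
The Column player's strategy S4 is strictly dominated by S1 (A: 11>1, B: 11>6) and is removed.
For the Row player, A strictly dominates B on the remaining columns (S1: 12>4); eliminate B.
Among the remaining strategies, none is strictly dominated by another pure strategy of the same player, so the elimination stops.
Surviving strategies — the Row player: {A}; the Column player: {S1}.

A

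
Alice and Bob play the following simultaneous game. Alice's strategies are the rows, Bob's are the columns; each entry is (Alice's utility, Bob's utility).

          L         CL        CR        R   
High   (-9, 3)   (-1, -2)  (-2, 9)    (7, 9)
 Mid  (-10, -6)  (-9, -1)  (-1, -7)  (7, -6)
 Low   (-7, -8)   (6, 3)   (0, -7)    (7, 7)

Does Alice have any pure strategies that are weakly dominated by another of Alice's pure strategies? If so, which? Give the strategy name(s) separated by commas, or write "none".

High, Mid

High is weakly dominated by Low (L: -7>-9, CL: 6>-1, CR: 0>-2, R: 7=7).
Mid is weakly dominated by Low (L: -7>-10, CL: 6>-9, CR: 0>-1, R: 7=7).
Low: no other strategy beats it everywhere (High at L (-7>-9); Mid at L (-7>-10)).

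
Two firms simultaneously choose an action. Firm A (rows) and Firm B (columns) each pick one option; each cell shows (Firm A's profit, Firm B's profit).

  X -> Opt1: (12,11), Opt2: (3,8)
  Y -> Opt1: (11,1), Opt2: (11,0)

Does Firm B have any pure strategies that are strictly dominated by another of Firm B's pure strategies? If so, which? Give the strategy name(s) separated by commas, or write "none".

Opt2

Nothing dominates Opt1: Opt2 at X (11>8).
Opt2 is strictly dominated by Opt1 (X: 11>8, Y: 1>0).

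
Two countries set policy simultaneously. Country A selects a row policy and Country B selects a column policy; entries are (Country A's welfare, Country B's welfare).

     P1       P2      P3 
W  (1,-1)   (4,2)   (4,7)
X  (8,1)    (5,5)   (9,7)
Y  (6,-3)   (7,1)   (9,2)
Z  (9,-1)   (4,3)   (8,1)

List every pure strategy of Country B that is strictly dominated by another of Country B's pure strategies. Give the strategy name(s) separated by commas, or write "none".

P1: dominated, since P2 does at least as well everywhere (W: 2>-1, X: 5>1, Y: 1>-3, Z: 3>-1).
P2 is not dominated — it holds its own against P1 at W (2>-1); P3 at Z (3>1).
P3 is not dominated — it holds its own against P1 at W (7>-1); P2 at W (7>2).

P1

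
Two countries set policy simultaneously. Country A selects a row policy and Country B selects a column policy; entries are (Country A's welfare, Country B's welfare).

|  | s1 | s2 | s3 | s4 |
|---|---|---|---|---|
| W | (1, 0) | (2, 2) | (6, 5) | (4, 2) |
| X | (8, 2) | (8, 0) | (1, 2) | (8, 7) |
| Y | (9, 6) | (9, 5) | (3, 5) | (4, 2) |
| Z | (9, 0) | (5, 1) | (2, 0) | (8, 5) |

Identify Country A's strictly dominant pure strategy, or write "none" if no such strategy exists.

none

W fails to dominate X at s1 (1<8).
X fails to dominate W at s3 (1<6).
Y fails to dominate W at s3 (3<6).
Z fails to dominate W at s3 (2<6).
No single strategy dominates all the others.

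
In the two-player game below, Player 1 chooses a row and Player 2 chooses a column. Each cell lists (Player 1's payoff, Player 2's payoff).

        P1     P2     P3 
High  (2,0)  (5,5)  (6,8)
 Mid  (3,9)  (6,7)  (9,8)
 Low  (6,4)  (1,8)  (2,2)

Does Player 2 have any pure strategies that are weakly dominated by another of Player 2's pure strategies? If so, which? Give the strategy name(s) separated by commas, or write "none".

none

P1 is not dominated — it holds its own against P2 at Mid (9>7); P3 at Mid (9>8).
P2: no other strategy beats it everywhere (P1 at High (5>0); P3 at Low (8>2)).
P3 is not dominated — it holds its own against P1 at High (8>0); P2 at High (8>5).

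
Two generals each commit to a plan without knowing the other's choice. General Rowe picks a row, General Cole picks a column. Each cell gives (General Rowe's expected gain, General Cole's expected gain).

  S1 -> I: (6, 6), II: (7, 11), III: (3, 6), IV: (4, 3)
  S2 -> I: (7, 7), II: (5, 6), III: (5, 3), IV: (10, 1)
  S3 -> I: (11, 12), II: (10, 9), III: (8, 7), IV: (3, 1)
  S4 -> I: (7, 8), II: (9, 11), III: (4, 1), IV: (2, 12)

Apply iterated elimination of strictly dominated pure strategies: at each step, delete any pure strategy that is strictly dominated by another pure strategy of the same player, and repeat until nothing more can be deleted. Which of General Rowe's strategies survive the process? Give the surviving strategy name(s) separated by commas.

General Rowe's strategy S4 is strictly dominated by S3 (I: 11>7, II: 10>9, III: 8>4, IV: 3>2) and is removed.
Column III is eliminated: II beats it against every remaining row (S1: 11>6, S2: 6>3, S3: 9>7).
Column IV is eliminated: I beats it against every remaining row (S1: 6>3, S2: 7>1, S3: 12>1).
For General Rowe, S3 strictly dominates S1 on the remaining columns (I: 11>6, II: 10>7); eliminate S1.
General Rowe's strategy S2 is strictly dominated by S3 (I: 11>7, II: 10>5) and is removed.
Column II is eliminated: I beats it against every remaining row (S3: 12>9).
Among the remaining strategies, none is strictly dominated by another pure strategy of the same player, so the elimination stops.
Surviving strategies — General Rowe: {S3}; General Cole: {I}.

S3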